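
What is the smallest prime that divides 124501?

13

124501 is odd.
Digit sum 13, not divisible by 3.
Ends in 1: not divisible by 5.
7: 124501 = 7·17785 + 6
11: 124501 = 11·11318 + 3
13: 124501 = 13·9577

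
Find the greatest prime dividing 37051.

37051 = 7 · 5293
5293 = 67 · 79
79 is prime.
So 37051 = 7 · 67 · 79; the largest prime factor is 79.

79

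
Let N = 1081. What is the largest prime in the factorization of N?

1081 = 23 · 47
47 is prime.
So 1081 = 23 · 47; the largest prime factor is 47.

47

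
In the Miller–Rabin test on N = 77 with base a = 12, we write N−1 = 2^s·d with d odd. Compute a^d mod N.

77 − 1 = 76 = 2^2 · 19, so d = 19.
12^1 ≡ 12 (mod 77)
12^2 ≡ 12^2 = 144 ≡ 67 (mod 77)
12^4 ≡ 67^2 = 4489 ≡ 23 (mod 77)
12^8 ≡ 23^2 = 529 ≡ 67 (mod 77)
12^16 ≡ 67^2 = 4489 ≡ 23 (mod 77)
19 = 16 + 2 + 1 in binary powers of 2.
So 12^19 ≡ 23 · 67 · 12 ≡ 12 (mod 77).
Squaring chain: 12 → 67; never reaches −1, so base 12 is a Miller–Rabin witness that 77 is composite.

12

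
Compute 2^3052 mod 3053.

2968

2^1 ≡ 2 (mod 3053)
2^2 ≡ 2^2 = 4 ≡ 4 (mod 3053)
2^4 ≡ 4^2 = 16 ≡ 16 (mod 3053)
2^8 ≡ 16^2 = 256 ≡ 256 (mod 3053)
2^16 ≡ 256^2 = 65536 ≡ 1423 (mod 3053)
2^32 ≡ 1423^2 = 2024929 ≡ 790 (mod 3053)
2^64 ≡ 790^2 = 624100 ≡ 1288 (mod 3053)
2^128 ≡ 1288^2 = 1658944 ≡ 1165 (mod 3053)
2^256 ≡ 1165^2 = 1357225 ≡ 1693 (mod 3053)
2^512 ≡ 1693^2 = 2866249 ≡ 2535 (mod 3053)
2^1024 ≡ 2535^2 = 6426225 ≡ 2713 (mod 3053)
2^2048 ≡ 2713^2 = 7360369 ≡ 2639 (mod 3053)
3052 = 2048 + 512 + 256 + 128 + 64 + 32 + 8 + 4 in binary powers of 2.
So 2^3052 ≡ 2639 · 2535 · 1693 · 1165 · 1288 · 790 · 256 · 16 ≡ 2968 (mod 3053).
Since 2968 ≠ 1, base 2 is a Fermat witness: 3053 is composite.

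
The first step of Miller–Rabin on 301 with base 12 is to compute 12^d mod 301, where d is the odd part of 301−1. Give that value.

118

301 − 1 = 300 = 2^2 · 75, so d = 75.
12^1 ≡ 12 (mod 301)
12^2 ≡ 12^2 = 144 ≡ 144 (mod 301)
12^4 ≡ 144^2 = 20736 ≡ 268 (mod 301)
12^8 ≡ 268^2 = 71824 ≡ 186 (mod 301)
12^16 ≡ 186^2 = 34596 ≡ 282 (mod 301)
12^32 ≡ 282^2 = 79524 ≡ 60 (mod 301)
12^64 ≡ 60^2 = 3600 ≡ 289 (mod 301)
75 = 64 + 8 + 2 + 1 in binary powers of 2.
So 12^75 ≡ 289 · 186 · 144 · 12 ≡ 118 (mod 301).
Squaring chain: 118 → 78; never reaches −1, so base 12 is a Miller–Rabin witness that 301 is composite.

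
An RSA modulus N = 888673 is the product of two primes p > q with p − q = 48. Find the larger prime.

967

Since p = q + 48, we have 888673 = q(q + 48), so q² + 48q − 888673 = 0.
Discriminant: 48² + 4·888673 = 2304 + 3554692 = 3556996; √3556996 = 1886.
q = (−48 + 1886)/2 = 919, and p = q + 48 = 967.
Check: 919 · 967 = 888673.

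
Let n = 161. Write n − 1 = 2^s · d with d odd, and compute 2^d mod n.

161 − 1 = 160 = 2^5 · 5, so d = 5.
2^1 ≡ 2 (mod 161)
2^2 ≡ 2^2 = 4 ≡ 4 (mod 161)
2^4 ≡ 4^2 = 16 ≡ 16 (mod 161)
5 = 4 + 1 in binary powers of 2.
So 2^5 ≡ 16 · 2 ≡ 32 (mod 161).
Squaring chain: 32 → 58 → 144 → 128 → 123; never reaches −1, so base 2 is a Miller–Rabin witness that 161 is composite.

32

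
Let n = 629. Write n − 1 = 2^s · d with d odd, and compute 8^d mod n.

230

629 − 1 = 628 = 2^2 · 157, so d = 157.
8^1 ≡ 8 (mod 629)
8^2 ≡ 8^2 = 64 ≡ 64 (mod 629)
8^4 ≡ 64^2 = 4096 ≡ 322 (mod 629)
8^8 ≡ 322^2 = 103684 ≡ 528 (mod 629)
8^16 ≡ 528^2 = 278784 ≡ 137 (mod 629)
8^32 ≡ 137^2 = 18769 ≡ 528 (mod 629)
8^64 ≡ 528^2 = 278784 ≡ 137 (mod 629)
8^128 ≡ 137^2 = 18769 ≡ 528 (mod 629)
157 = 128 + 16 + 8 + 4 + 1 in binary powers of 2.
So 8^157 ≡ 528 · 137 · 528 · 322 · 8 ≡ 230 (mod 629).
Squaring chain: 230 → 64; never reaches −1, so base 8 is a Miller–Rabin witness that 629 is composite.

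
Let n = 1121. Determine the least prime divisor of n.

1121 is odd.
Digit sum 5, not divisible by 3.
Ends in 1: not divisible by 5.
7: 1121 = 7·160 + 1
11: 1121 = 11·101 + 10
13: 1121 = 13·86 + 3
17: 1121 = 17·65 + 16
19: 1121 = 19·59

19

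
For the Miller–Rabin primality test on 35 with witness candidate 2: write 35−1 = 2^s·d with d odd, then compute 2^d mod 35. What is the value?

35 − 1 = 34 = 2^1 · 17, so d = 17.
2^1 ≡ 2 (mod 35)
2^2 ≡ 2^2 = 4 ≡ 4 (mod 35)
2^4 ≡ 4^2 = 16 ≡ 16 (mod 35)
2^8 ≡ 16^2 = 256 ≡ 11 (mod 35)
2^16 ≡ 11^2 = 121 ≡ 16 (mod 35)
17 = 16 + 1 in binary powers of 2.
So 2^17 ≡ 16 · 2 ≡ 32 (mod 35).
Squaring chain: 32; never reaches −1, so base 2 is a Miller–Rabin witness that 35 is composite.

32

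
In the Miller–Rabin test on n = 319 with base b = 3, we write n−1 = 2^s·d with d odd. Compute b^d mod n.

279

319 − 1 = 318 = 2^1 · 159, so d = 159.
3^1 ≡ 3 (mod 319)
3^2 ≡ 3^2 = 9 ≡ 9 (mod 319)
3^4 ≡ 9^2 = 81 ≡ 81 (mod 319)
3^8 ≡ 81^2 = 6561 ≡ 181 (mod 319)
3^16 ≡ 181^2 = 32761 ≡ 223 (mod 319)
3^32 ≡ 223^2 = 49729 ≡ 284 (mod 319)
3^64 ≡ 284^2 = 80656 ≡ 268 (mod 319)
3^128 ≡ 268^2 = 71824 ≡ 49 (mod 319)
159 = 128 + 16 + 8 + 4 + 2 + 1 in binary powers of 2.
So 3^159 ≡ 49 · 223 · 181 · 81 · 9 · 3 ≡ 279 (mod 319).
Squaring chain: 279; never reaches −1, so base 3 is a Miller–Rabin witness that 319 is composite.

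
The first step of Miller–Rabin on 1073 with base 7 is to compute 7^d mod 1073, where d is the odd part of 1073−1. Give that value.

1073 − 1 = 1072 = 2^4 · 67, so d = 67.
7^1 ≡ 7 (mod 1073)
7^2 ≡ 7^2 = 49 ≡ 49 (mod 1073)
7^4 ≡ 49^2 = 2401 ≡ 255 (mod 1073)
7^8 ≡ 255^2 = 65025 ≡ 645 (mod 1073)
7^16 ≡ 645^2 = 416025 ≡ 774 (mod 1073)
7^32 ≡ 774^2 = 599076 ≡ 342 (mod 1073)
7^64 ≡ 342^2 = 116964 ≡ 7 (mod 1073)
67 = 64 + 2 + 1 in binary powers of 2.
So 7^67 ≡ 7 · 49 · 7 ≡ 255 (mod 1073).
Squaring chain: 255 → 645 → 774 → 342; never reaches −1, so base 7 is a Miller–Rabin witness that 1073 is composite.

255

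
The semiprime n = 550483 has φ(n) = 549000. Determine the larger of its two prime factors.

φ(n) = (p−1)(q−1) = n − (p+q) + 1, so p + q = 550483 − 549000 + 1 = 1484.
p and q are the roots of t² − 1484t + 550483 = 0.
Discriminant: 1484² − 4·550483 = 2202256 − 2201932 = 324; √324 = 18.
q = (1484 − 18)/2 = 733, p = (1484 + 18)/2 = 751.
Check: 733 · 751 = 550483.

751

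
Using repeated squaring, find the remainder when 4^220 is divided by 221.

35

4^1 ≡ 4 (mod 221)
4^2 ≡ 4^2 = 16 ≡ 16 (mod 221)
4^4 ≡ 16^2 = 256 ≡ 35 (mod 221)
4^8 ≡ 35^2 = 1225 ≡ 120 (mod 221)
4^16 ≡ 120^2 = 14400 ≡ 35 (mod 221)
4^32 ≡ 35^2 = 1225 ≡ 120 (mod 221)
4^64 ≡ 120^2 = 14400 ≡ 35 (mod 221)
4^128 ≡ 35^2 = 1225 ≡ 120 (mod 221)
220 = 128 + 64 + 16 + 8 + 4 in binary powers of 2.
So 4^220 ≡ 120 · 35 · 35 · 120 · 35 ≡ 35 (mod 221).
Since 35 ≠ 1, base 4 is a Fermat witness: 221 is composite.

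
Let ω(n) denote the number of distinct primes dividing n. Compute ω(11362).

11362 = 2 · 5681
5681 = 13 · 437
437 = 19 · 23
11362 = 2 · 13 · 19 · 23, which has 4 distinct prime factors.

4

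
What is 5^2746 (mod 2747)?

5^1 ≡ 5 (mod 2747)
5^2 ≡ 5^2 = 25 ≡ 25 (mod 2747)
5^4 ≡ 25^2 = 625 ≡ 625 (mod 2747)
5^8 ≡ 625^2 = 390625 ≡ 551 (mod 2747)
5^16 ≡ 551^2 = 303601 ≡ 1431 (mod 2747)
5^32 ≡ 1431^2 = 2047761 ≡ 1246 (mod 2747)
5^64 ≡ 1246^2 = 1552516 ≡ 461 (mod 2747)
5^128 ≡ 461^2 = 212521 ≡ 1002 (mod 2747)
5^256 ≡ 1002^2 = 1004004 ≡ 1349 (mod 2747)
5^512 ≡ 1349^2 = 1819801 ≡ 1287 (mod 2747)
5^1024 ≡ 1287^2 = 1656369 ≡ 2675 (mod 2747)
5^2048 ≡ 2675^2 = 7155625 ≡ 2437 (mod 2747)
2746 = 2048 + 512 + 128 + 32 + 16 + 8 + 2 in binary powers of 2.
So 5^2746 ≡ 2437 · 1287 · 1002 · 1246 · 1431 · 551 · 25 ≡ 332 (mod 2747).
Since 332 ≠ 1, base 5 is a Fermat witness: 2747 is composite.

332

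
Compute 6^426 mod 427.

6^1 ≡ 6 (mod 427)
6^2 ≡ 6^2 = 36 ≡ 36 (mod 427)
6^4 ≡ 36^2 = 1296 ≡ 15 (mod 427)
6^8 ≡ 15^2 = 225 ≡ 225 (mod 427)
6^16 ≡ 225^2 = 50625 ≡ 239 (mod 427)
6^32 ≡ 239^2 = 57121 ≡ 330 (mod 427)
6^64 ≡ 330^2 = 108900 ≡ 15 (mod 427)
6^128 ≡ 15^2 = 225 ≡ 225 (mod 427)
6^256 ≡ 225^2 = 50625 ≡ 239 (mod 427)
426 = 256 + 128 + 32 + 8 + 2 in binary powers of 2.
So 6^426 ≡ 239 · 225 · 330 · 225 · 36 ≡ 113 (mod 427).
Since 113 ≠ 1, base 6 is a Fermat witness: 427 is composite.

113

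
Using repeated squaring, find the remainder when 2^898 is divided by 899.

845

2^1 ≡ 2 (mod 899)
2^2 ≡ 2^2 = 4 ≡ 4 (mod 899)
2^4 ≡ 4^2 = 16 ≡ 16 (mod 899)
2^8 ≡ 16^2 = 256 ≡ 256 (mod 899)
2^16 ≡ 256^2 = 65536 ≡ 808 (mod 899)
2^32 ≡ 808^2 = 652864 ≡ 190 (mod 899)
2^64 ≡ 190^2 = 36100 ≡ 140 (mod 899)
2^128 ≡ 140^2 = 19600 ≡ 721 (mod 899)
2^256 ≡ 721^2 = 519841 ≡ 219 (mod 899)
2^512 ≡ 219^2 = 47961 ≡ 314 (mod 899)
898 = 512 + 256 + 128 + 2 in binary powers of 2.
So 2^898 ≡ 314 · 219 · 721 · 4 ≡ 845 (mod 899).
Since 845 ≠ 1, base 2 is a Fermat witness: 899 is composite.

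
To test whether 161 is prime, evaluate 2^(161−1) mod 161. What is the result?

156

2^1 ≡ 2 (mod 161)
2^2 ≡ 2^2 = 4 ≡ 4 (mod 161)
2^4 ≡ 4^2 = 16 ≡ 16 (mod 161)
2^8 ≡ 16^2 = 256 ≡ 95 (mod 161)
2^16 ≡ 95^2 = 9025 ≡ 9 (mod 161)
2^32 ≡ 9^2 = 81 ≡ 81 (mod 161)
2^64 ≡ 81^2 = 6561 ≡ 121 (mod 161)
2^128 ≡ 121^2 = 14641 ≡ 151 (mod 161)
160 = 128 + 32 in binary powers of 2.
So 2^160 ≡ 151 · 81 ≡ 156 (mod 161).
Since 156 ≠ 1, base 2 is a Fermat witness: 161 is composite.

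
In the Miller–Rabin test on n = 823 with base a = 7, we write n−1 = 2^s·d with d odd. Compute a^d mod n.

823 − 1 = 822 = 2^1 · 411, so d = 411.
7^1 ≡ 7 (mod 823)
7^2 ≡ 7^2 = 49 ≡ 49 (mod 823)
7^4 ≡ 49^2 = 2401 ≡ 755 (mod 823)
7^8 ≡ 755^2 = 570025 ≡ 509 (mod 823)
7^16 ≡ 509^2 = 259081 ≡ 659 (mod 823)
7^32 ≡ 659^2 = 434281 ≡ 560 (mod 823)
7^64 ≡ 560^2 = 313600 ≡ 37 (mod 823)
7^128 ≡ 37^2 = 1369 ≡ 546 (mod 823)
7^256 ≡ 546^2 = 298116 ≡ 190 (mod 823)
411 = 256 + 128 + 16 + 8 + 2 + 1 in binary powers of 2.
So 7^411 ≡ 190 · 546 · 659 · 509 · 49 · 7 ≡ 822 (mod 823).
Since 7^d ≡ 822 (mod 823), base 7 does not prove 823 composite.

822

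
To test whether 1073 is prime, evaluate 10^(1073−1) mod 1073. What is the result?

10^1 ≡ 10 (mod 1073)
10^2 ≡ 10^2 = 100 ≡ 100 (mod 1073)
10^4 ≡ 100^2 = 10000 ≡ 343 (mod 1073)
10^8 ≡ 343^2 = 117649 ≡ 692 (mod 1073)
10^16 ≡ 692^2 = 478864 ≡ 306 (mod 1073)
10^32 ≡ 306^2 = 93636 ≡ 285 (mod 1073)
10^64 ≡ 285^2 = 81225 ≡ 750 (mod 1073)
10^128 ≡ 750^2 = 562500 ≡ 248 (mod 1073)
10^256 ≡ 248^2 = 61504 ≡ 343 (mod 1073)
10^512 ≡ 343^2 = 117649 ≡ 692 (mod 1073)
10^1024 ≡ 692^2 = 478864 ≡ 306 (mod 1073)
1072 = 1024 + 32 + 16 in binary powers of 2.
So 10^1072 ≡ 306 · 285 · 306 ≡ 750 (mod 1073).
Since 750 ≠ 1, base 10 is a Fermat witness: 1073 is composite.

750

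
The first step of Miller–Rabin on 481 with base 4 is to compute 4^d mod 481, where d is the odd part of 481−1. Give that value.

481 − 1 = 480 = 2^5 · 15, so d = 15.
4^1 ≡ 4 (mod 481)
4^2 ≡ 4^2 = 16 ≡ 16 (mod 481)
4^4 ≡ 16^2 = 256 ≡ 256 (mod 481)
4^8 ≡ 256^2 = 65536 ≡ 120 (mod 481)
15 = 8 + 4 + 2 + 1 in binary powers of 2.
So 4^15 ≡ 120 · 256 · 16 · 4 ≡ 233 (mod 481).
Squaring chain: 233 → 417 → 248 → 417 → 248; never reaches −1, so base 4 is a Miller–Rabin witness that 481 is composite.

233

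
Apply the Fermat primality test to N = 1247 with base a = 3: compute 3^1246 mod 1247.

3^1 ≡ 3 (mod 1247)
3^2 ≡ 3^2 = 9 ≡ 9 (mod 1247)
3^4 ≡ 9^2 = 81 ≡ 81 (mod 1247)
3^8 ≡ 81^2 = 6561 ≡ 326 (mod 1247)
3^16 ≡ 326^2 = 106276 ≡ 281 (mod 1247)
3^32 ≡ 281^2 = 78961 ≡ 400 (mod 1247)
3^64 ≡ 400^2 = 160000 ≡ 384 (mod 1247)
3^128 ≡ 384^2 = 147456 ≡ 310 (mod 1247)
3^256 ≡ 310^2 = 96100 ≡ 81 (mod 1247)
3^512 ≡ 81^2 = 6561 ≡ 326 (mod 1247)
3^1024 ≡ 326^2 = 106276 ≡ 281 (mod 1247)
1246 = 1024 + 128 + 64 + 16 + 8 + 4 + 2 in binary powers of 2.
So 3^1246 ≡ 281 · 310 · 384 · 281 · 326 · 81 · 9 ≡ 608 (mod 1247).
Since 608 ≠ 1, base 3 is a Fermat witness: 1247 is composite.

608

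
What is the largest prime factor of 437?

23

437 = 19 · 23
23 is prime.
So 437 = 19 · 23; the largest prime factor is 23.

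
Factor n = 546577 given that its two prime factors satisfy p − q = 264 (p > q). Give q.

Since p = q + 264, we have 546577 = q(q + 264), so q² + 264q − 546577 = 0.
Discriminant: 264² + 4·546577 = 69696 + 2186308 = 2256004; √2256004 = 1502.
q = (−264 + 1502)/2 = 619, and p = q + 264 = 883.
Check: 619 · 883 = 546577.

619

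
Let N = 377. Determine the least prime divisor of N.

377 is odd.
Digit sum 17, not divisible by 3.
Ends in 7: not divisible by 5.
7: 377 = 7·53 + 6
11: 377 = 11·34 + 3
13: 377 = 13·29

13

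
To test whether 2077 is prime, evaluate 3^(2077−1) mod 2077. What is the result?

1938

3^1 ≡ 3 (mod 2077)
3^2 ≡ 3^2 = 9 ≡ 9 (mod 2077)
3^4 ≡ 9^2 = 81 ≡ 81 (mod 2077)
3^8 ≡ 81^2 = 6561 ≡ 330 (mod 2077)
3^16 ≡ 330^2 = 108900 ≡ 896 (mod 2077)
3^32 ≡ 896^2 = 802816 ≡ 1094 (mod 2077)
3^64 ≡ 1094^2 = 1196836 ≡ 484 (mod 2077)
3^128 ≡ 484^2 = 234256 ≡ 1632 (mod 2077)
3^256 ≡ 1632^2 = 2663424 ≡ 710 (mod 2077)
3^512 ≡ 710^2 = 504100 ≡ 1466 (mod 2077)
3^1024 ≡ 1466^2 = 2149156 ≡ 1538 (mod 2077)
3^2048 ≡ 1538^2 = 2365444 ≡ 1818 (mod 2077)
2076 = 2048 + 16 + 8 + 4 in binary powers of 2.
So 3^2076 ≡ 1818 · 896 · 330 · 81 ≡ 1938 (mod 2077).
Since 1938 ≠ 1, base 3 is a Fermat witness: 2077 is composite.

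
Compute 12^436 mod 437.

12^1 ≡ 12 (mod 437)
12^2 ≡ 12^2 = 144 ≡ 144 (mod 437)
12^4 ≡ 144^2 = 20736 ≡ 197 (mod 437)
12^8 ≡ 197^2 = 38809 ≡ 353 (mod 437)
12^16 ≡ 353^2 = 124609 ≡ 64 (mod 437)
12^32 ≡ 64^2 = 4096 ≡ 163 (mod 437)
12^64 ≡ 163^2 = 26569 ≡ 349 (mod 437)
12^128 ≡ 349^2 = 121801 ≡ 315 (mod 437)
12^256 ≡ 315^2 = 99225 ≡ 26 (mod 437)
436 = 256 + 128 + 32 + 16 + 4 in binary powers of 2.
So 12^436 ≡ 26 · 315 · 163 · 64 · 197 ≡ 292 (mod 437).
Since 292 ≠ 1, base 12 is a Fermat witness: 437 is composite.

292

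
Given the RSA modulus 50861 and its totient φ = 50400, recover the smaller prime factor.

181

φ(n) = (p−1)(q−1) = n − (p+q) + 1, so p + q = 50861 − 50400 + 1 = 462.
p and q are the roots of t² − 462t + 50861 = 0.
Discriminant: 462² − 4·50861 = 213444 − 203444 = 10000; √10000 = 100.
q = (462 − 100)/2 = 181, p = (462 + 100)/2 = 281.
Check: 181 · 281 = 50861.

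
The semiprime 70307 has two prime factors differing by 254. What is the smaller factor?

Since p = q + 254, we have 70307 = q(q + 254), so q² + 254q − 70307 = 0.
Discriminant: 254² + 4·70307 = 64516 + 281228 = 345744; √345744 = 588.
q = (−254 + 588)/2 = 167, and p = q + 254 = 421.
Check: 167 · 421 = 70307.

167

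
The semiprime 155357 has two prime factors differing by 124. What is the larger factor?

461

Since p = q + 124, we have 155357 = q(q + 124), so q² + 124q − 155357 = 0.
Discriminant: 124² + 4·155357 = 15376 + 621428 = 636804; √636804 = 798.
q = (−124 + 798)/2 = 337, and p = q + 124 = 461.
Check: 337 · 461 = 155357.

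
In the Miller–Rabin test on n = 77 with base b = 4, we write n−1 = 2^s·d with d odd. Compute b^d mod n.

77 − 1 = 76 = 2^2 · 19, so d = 19.
4^1 ≡ 4 (mod 77)
4^2 ≡ 4^2 = 16 ≡ 16 (mod 77)
4^4 ≡ 16^2 = 256 ≡ 25 (mod 77)
4^8 ≡ 25^2 = 625 ≡ 9 (mod 77)
4^16 ≡ 9^2 = 81 ≡ 4 (mod 77)
19 = 16 + 2 + 1 in binary powers of 2.
So 4^19 ≡ 4 · 16 · 4 ≡ 25 (mod 77).
Squaring chain: 25 → 9; never reaches −1, so base 4 is a Miller–Rabin witness that 77 is composite.

25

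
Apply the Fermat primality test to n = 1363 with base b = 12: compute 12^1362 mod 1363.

202

12^1 ≡ 12 (mod 1363)
12^2 ≡ 12^2 = 144 ≡ 144 (mod 1363)
12^4 ≡ 144^2 = 20736 ≡ 291 (mod 1363)
12^8 ≡ 291^2 = 84681 ≡ 175 (mod 1363)
12^16 ≡ 175^2 = 30625 ≡ 639 (mod 1363)
12^32 ≡ 639^2 = 408321 ≡ 784 (mod 1363)
12^64 ≡ 784^2 = 614656 ≡ 1306 (mod 1363)
12^128 ≡ 1306^2 = 1705636 ≡ 523 (mod 1363)
12^256 ≡ 523^2 = 273529 ≡ 929 (mod 1363)
12^512 ≡ 929^2 = 863041 ≡ 262 (mod 1363)
12^1024 ≡ 262^2 = 68644 ≡ 494 (mod 1363)
1362 = 1024 + 256 + 64 + 16 + 2 in binary powers of 2.
So 12^1362 ≡ 494 · 929 · 1306 · 639 · 144 ≡ 202 (mod 1363).
Since 202 ≠ 1, base 12 is a Fermat witness: 1363 is composite.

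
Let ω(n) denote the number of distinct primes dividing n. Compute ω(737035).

5

737035 = 5 · 147407
147407 = 13 · 11339
11339 = 17 · 667
667 = 23 · 29
737035 = 5 · 13 · 17 · 23 · 29, which has 5 distinct prime factors.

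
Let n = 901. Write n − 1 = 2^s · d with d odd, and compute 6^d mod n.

771

901 − 1 = 900 = 2^2 · 225, so d = 225.
6^1 ≡ 6 (mod 901)
6^2 ≡ 6^2 = 36 ≡ 36 (mod 901)
6^4 ≡ 36^2 = 1296 ≡ 395 (mod 901)
6^8 ≡ 395^2 = 156025 ≡ 152 (mod 901)
6^16 ≡ 152^2 = 23104 ≡ 579 (mod 901)
6^32 ≡ 579^2 = 335241 ≡ 69 (mod 901)
6^64 ≡ 69^2 = 4761 ≡ 256 (mod 901)
6^128 ≡ 256^2 = 65536 ≡ 664 (mod 901)
225 = 128 + 64 + 32 + 1 in binary powers of 2.
So 6^225 ≡ 664 · 256 · 69 · 6 ≡ 771 (mod 901).
Squaring chain: 771 → 682; never reaches −1, so base 6 is a Miller–Rabin witness that 901 is composite.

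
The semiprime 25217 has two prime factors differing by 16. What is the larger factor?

Since p = q + 16, we have 25217 = q(q + 16), so q² + 16q − 25217 = 0.
Discriminant: 16² + 4·25217 = 256 + 100868 = 101124; √101124 = 318.
q = (−16 + 318)/2 = 151, and p = q + 16 = 167.
Check: 151 · 167 = 25217.

167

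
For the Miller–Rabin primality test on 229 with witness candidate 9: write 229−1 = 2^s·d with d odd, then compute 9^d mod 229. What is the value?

1

229 − 1 = 228 = 2^2 · 57, so d = 57.
9^1 ≡ 9 (mod 229)
9^2 ≡ 9^2 = 81 ≡ 81 (mod 229)
9^4 ≡ 81^2 = 6561 ≡ 149 (mod 229)
9^8 ≡ 149^2 = 22201 ≡ 217 (mod 229)
9^16 ≡ 217^2 = 47089 ≡ 144 (mod 229)
9^32 ≡ 144^2 = 20736 ≡ 126 (mod 229)
57 = 32 + 16 + 8 + 1 in binary powers of 2.
So 9^57 ≡ 126 · 144 · 217 · 9 ≡ 1 (mod 229).
Since 9^d ≡ 1 (mod 229), base 9 does not prove 229 composite.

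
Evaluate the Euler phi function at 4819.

Factor: 4819 = 61 · 79.
φ(4819) = (61−1) · (79−1) = 60 · 78 = 4680.

4680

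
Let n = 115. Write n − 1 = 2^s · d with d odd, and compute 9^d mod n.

115 − 1 = 114 = 2^1 · 57, so d = 57.
9^1 ≡ 9 (mod 115)
9^2 ≡ 9^2 = 81 ≡ 81 (mod 115)
9^4 ≡ 81^2 = 6561 ≡ 6 (mod 115)
9^8 ≡ 6^2 = 36 ≡ 36 (mod 115)
9^16 ≡ 36^2 = 1296 ≡ 31 (mod 115)
9^32 ≡ 31^2 = 961 ≡ 41 (mod 115)
57 = 32 + 16 + 8 + 1 in binary powers of 2.
So 9^57 ≡ 41 · 31 · 36 · 9 ≡ 104 (mod 115).
Squaring chain: 104; never reaches −1, so base 9 is a Miller–Rabin witness that 115 is composite.

104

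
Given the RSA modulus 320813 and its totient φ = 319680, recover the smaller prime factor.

541

φ(n) = (p−1)(q−1) = n − (p+q) + 1, so p + q = 320813 − 319680 + 1 = 1134.
p and q are the roots of t² − 1134t + 320813 = 0.
Discriminant: 1134² − 4·320813 = 1285956 − 1283252 = 2704; √2704 = 52.
q = (1134 − 52)/2 = 541, p = (1134 + 52)/2 = 593.
Check: 541 · 593 = 320813.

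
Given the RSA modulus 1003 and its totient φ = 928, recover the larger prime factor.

φ(n) = (p−1)(q−1) = n − (p+q) + 1, so p + q = 1003 − 928 + 1 = 76.
p and q are the roots of t² − 76t + 1003 = 0.
Discriminant: 76² − 4·1003 = 5776 − 4012 = 1764; √1764 = 42.
q = (76 − 42)/2 = 17, p = (76 + 42)/2 = 59.
Check: 17 · 59 = 1003.

59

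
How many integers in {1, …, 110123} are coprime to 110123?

98784

Factor: 110123 = 13 · 43 · 197.
φ(110123) = (13−1) · (43−1) · (197−1) = 12 · 42 · 196 = 98784.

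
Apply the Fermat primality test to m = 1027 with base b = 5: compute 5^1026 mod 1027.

5^1 ≡ 5 (mod 1027)
5^2 ≡ 5^2 = 25 ≡ 25 (mod 1027)
5^4 ≡ 25^2 = 625 ≡ 625 (mod 1027)
5^8 ≡ 625^2 = 390625 ≡ 365 (mod 1027)
5^16 ≡ 365^2 = 133225 ≡ 742 (mod 1027)
5^32 ≡ 742^2 = 550564 ≡ 92 (mod 1027)
5^64 ≡ 92^2 = 8464 ≡ 248 (mod 1027)
5^128 ≡ 248^2 = 61504 ≡ 911 (mod 1027)
5^256 ≡ 911^2 = 829921 ≡ 105 (mod 1027)
5^512 ≡ 105^2 = 11025 ≡ 755 (mod 1027)
5^1024 ≡ 755^2 = 570025 ≡ 40 (mod 1027)
1026 = 1024 + 2 in binary powers of 2.
So 5^1026 ≡ 40 · 25 ≡ 1000 (mod 1027).
Since 1000 ≠ 1, base 5 is a Fermat witness: 1027 is composite.

1000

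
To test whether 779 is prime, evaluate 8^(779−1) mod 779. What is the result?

353

8^1 ≡ 8 (mod 779)
8^2 ≡ 8^2 = 64 ≡ 64 (mod 779)
8^4 ≡ 64^2 = 4096 ≡ 201 (mod 779)
8^8 ≡ 201^2 = 40401 ≡ 672 (mod 779)
8^16 ≡ 672^2 = 451584 ≡ 543 (mod 779)
8^32 ≡ 543^2 = 294849 ≡ 387 (mod 779)
8^64 ≡ 387^2 = 149769 ≡ 201 (mod 779)
8^128 ≡ 201^2 = 40401 ≡ 672 (mod 779)
8^256 ≡ 672^2 = 451584 ≡ 543 (mod 779)
8^512 ≡ 543^2 = 294849 ≡ 387 (mod 779)
778 = 512 + 256 + 8 + 2 in binary powers of 2.
So 8^778 ≡ 387 · 543 · 672 · 64 ≡ 353 (mod 779).
Since 353 ≠ 1, base 8 is a Fermat witness: 779 is composite.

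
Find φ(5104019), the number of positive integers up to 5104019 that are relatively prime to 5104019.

5015520

Factor: 5104019 = 163 · 173 · 181.
φ(5104019) = (163−1) · (173−1) · (181−1) = 162 · 172 · 180 = 5015520.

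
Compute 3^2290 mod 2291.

602

3^1 ≡ 3 (mod 2291)
3^2 ≡ 3^2 = 9 ≡ 9 (mod 2291)
3^4 ≡ 9^2 = 81 ≡ 81 (mod 2291)
3^8 ≡ 81^2 = 6561 ≡ 1979 (mod 2291)
3^16 ≡ 1979^2 = 3916441 ≡ 1122 (mod 2291)
3^32 ≡ 1122^2 = 1258884 ≡ 1125 (mod 2291)
3^64 ≡ 1125^2 = 1265625 ≡ 993 (mod 2291)
3^128 ≡ 993^2 = 986049 ≡ 919 (mod 2291)
3^256 ≡ 919^2 = 844561 ≡ 1473 (mod 2291)
3^512 ≡ 1473^2 = 2169729 ≡ 152 (mod 2291)
3^1024 ≡ 152^2 = 23104 ≡ 194 (mod 2291)
3^2048 ≡ 194^2 = 37636 ≡ 980 (mod 2291)
2290 = 2048 + 128 + 64 + 32 + 16 + 2 in binary powers of 2.
So 3^2290 ≡ 980 · 919 · 993 · 1125 · 1122 · 9 ≡ 602 (mod 2291).
Since 602 ≠ 1, base 3 is a Fermat witness: 2291 is composite.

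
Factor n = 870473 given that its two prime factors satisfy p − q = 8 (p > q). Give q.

Since p = q + 8, we have 870473 = q(q + 8), so q² + 8q − 870473 = 0.
Discriminant: 8² + 4·870473 = 64 + 3481892 = 3481956; √3481956 = 1866.
q = (−8 + 1866)/2 = 929, and p = q + 8 = 937.
Check: 929 · 937 = 870473.

929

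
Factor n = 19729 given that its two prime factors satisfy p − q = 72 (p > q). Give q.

109

Since p = q + 72, we have 19729 = q(q + 72), so q² + 72q − 19729 = 0.
Discriminant: 72² + 4·19729 = 5184 + 78916 = 84100; √84100 = 290.
q = (−72 + 290)/2 = 109, and p = q + 72 = 181.
Check: 109 · 181 = 19729.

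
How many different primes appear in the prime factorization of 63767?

63767 = 11^2 · 527
527 = 17 · 31
63767 = 11^2 · 17 · 31, which has 3 distinct prime factors.

3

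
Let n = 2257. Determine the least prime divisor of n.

37

2257 is odd.
Digit sum 16, not divisible by 3.
Ends in 7: not divisible by 5.
7: 2257 = 7·322 + 3
11: 2257 = 11·205 + 2
13: 2257 = 13·173 + 8
17: 2257 = 17·132 + 13
19: 2257 = 19·118 + 15
23: 2257 = 23·98 + 3
29: 2257 = 29·77 + 24
31: 2257 = 31·72 + 25
37: 2257 = 37·61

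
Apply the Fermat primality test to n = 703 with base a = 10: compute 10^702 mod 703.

1

10^1 ≡ 10 (mod 703)
10^2 ≡ 10^2 = 100 ≡ 100 (mod 703)
10^4 ≡ 100^2 = 10000 ≡ 158 (mod 703)
10^8 ≡ 158^2 = 24964 ≡ 359 (mod 703)
10^16 ≡ 359^2 = 128881 ≡ 232 (mod 703)
10^32 ≡ 232^2 = 53824 ≡ 396 (mod 703)
10^64 ≡ 396^2 = 156816 ≡ 47 (mod 703)
10^128 ≡ 47^2 = 2209 ≡ 100 (mod 703)
10^256 ≡ 100^2 = 10000 ≡ 158 (mod 703)
10^512 ≡ 158^2 = 24964 ≡ 359 (mod 703)
702 = 512 + 128 + 32 + 16 + 8 + 4 + 2 in binary powers of 2.
So 10^702 ≡ 359 · 100 · 396 · 232 · 359 · 158 · 100 ≡ 1 (mod 703).
Since the result is 1, base 10 gives no evidence that 703 is composite.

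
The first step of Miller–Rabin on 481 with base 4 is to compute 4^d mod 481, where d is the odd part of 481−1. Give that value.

481 − 1 = 480 = 2^5 · 15, so d = 15.
4^1 ≡ 4 (mod 481)
4^2 ≡ 4^2 = 16 ≡ 16 (mod 481)
4^4 ≡ 16^2 = 256 ≡ 256 (mod 481)
4^8 ≡ 256^2 = 65536 ≡ 120 (mod 481)
15 = 8 + 4 + 2 + 1 in binary powers of 2.
So 4^15 ≡ 120 · 256 · 16 · 4 ≡ 233 (mod 481).
Squaring chain: 233 → 417 → 248 → 417 → 248; never reaches −1, so base 4 is a Miller–Rabin witness that 481 is composite.

233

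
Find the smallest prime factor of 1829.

31

1829 is odd.
Digit sum 20, not divisible by 3.
Ends in 9: not divisible by 5.
7: 1829 = 7·261 + 2
11: 1829 = 11·166 + 3
13: 1829 = 13·140 + 9
17: 1829 = 17·107 + 10
19: 1829 = 19·96 + 5
23: 1829 = 23·79 + 12
29: 1829 = 29·63 + 2
31: 1829 = 31·59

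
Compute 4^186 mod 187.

169

4^1 ≡ 4 (mod 187)
4^2 ≡ 4^2 = 16 ≡ 16 (mod 187)
4^4 ≡ 16^2 = 256 ≡ 69 (mod 187)
4^8 ≡ 69^2 = 4761 ≡ 86 (mod 187)
4^16 ≡ 86^2 = 7396 ≡ 103 (mod 187)
4^32 ≡ 103^2 = 10609 ≡ 137 (mod 187)
4^64 ≡ 137^2 = 18769 ≡ 69 (mod 187)
4^128 ≡ 69^2 = 4761 ≡ 86 (mod 187)
186 = 128 + 32 + 16 + 8 + 2 in binary powers of 2.
So 4^186 ≡ 86 · 137 · 103 · 86 · 16 ≡ 169 (mod 187).
Since 169 ≠ 1, base 4 is a Fermat witness: 187 is composite.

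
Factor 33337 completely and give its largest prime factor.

33337 = 17 · 1961
1961 = 37 · 53
53 is prime.
So 33337 = 17 · 37 · 53; the largest prime factor is 53.

53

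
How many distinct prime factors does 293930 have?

293930 = 2 · 146965
146965 = 5 · 29393
29393 = 7 · 4199
4199 = 13 · 323
323 = 17 · 19
293930 = 2 · 5 · 7 · 13 · 17 · 19, which has 6 distinct prime factors.

6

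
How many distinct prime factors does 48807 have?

48807 = 3^2 · 5423
5423 = 11 · 493
493 = 17 · 29
48807 = 3^2 · 11 · 17 · 29, which has 4 distinct prime factors.

4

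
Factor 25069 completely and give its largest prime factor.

25069 = 11 · 2279
2279 = 43 · 53
53 is prime.
So 25069 = 11 · 43 · 53; the largest prime factor is 53.

53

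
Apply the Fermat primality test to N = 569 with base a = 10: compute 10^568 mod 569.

1

10^1 ≡ 10 (mod 569)
10^2 ≡ 10^2 = 100 ≡ 100 (mod 569)
10^4 ≡ 100^2 = 10000 ≡ 327 (mod 569)
10^8 ≡ 327^2 = 106929 ≡ 526 (mod 569)
10^16 ≡ 526^2 = 276676 ≡ 142 (mod 569)
10^32 ≡ 142^2 = 20164 ≡ 249 (mod 569)
10^64 ≡ 249^2 = 62001 ≡ 549 (mod 569)
10^128 ≡ 549^2 = 301401 ≡ 400 (mod 569)
10^256 ≡ 400^2 = 160000 ≡ 111 (mod 569)
10^512 ≡ 111^2 = 12321 ≡ 372 (mod 569)
568 = 512 + 32 + 16 + 8 in binary powers of 2.
So 10^568 ≡ 372 · 249 · 142 · 526 ≡ 1 (mod 569).
Since the result is 1, base 10 gives no evidence that 569 is composite.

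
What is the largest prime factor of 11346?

61

11346 = 2 · 5673
5673 = 3 · 1891
1891 = 31 · 61
61 is prime.
So 11346 = 2 · 3 · 31 · 61; the largest prime factor is 61.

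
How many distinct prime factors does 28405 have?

28405 = 5 · 5681
5681 = 13 · 437
437 = 19 · 23
28405 = 5 · 13 · 19 · 23, which has 4 distinct prime factors.

4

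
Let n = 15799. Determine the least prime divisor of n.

15799 is odd.
Digit sum 31, not divisible by 3.
Ends in 9: not divisible by 5.
7: 15799 = 7·2257

7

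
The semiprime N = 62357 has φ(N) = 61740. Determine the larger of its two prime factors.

φ(n) = (p−1)(q−1) = n − (p+q) + 1, so p + q = 62357 − 61740 + 1 = 618.
p and q are the roots of t² − 618t + 62357 = 0.
Discriminant: 618² − 4·62357 = 381924 − 249428 = 132496; √132496 = 364.
q = (618 − 364)/2 = 127, p = (618 + 364)/2 = 491.
Check: 127 · 491 = 62357.

491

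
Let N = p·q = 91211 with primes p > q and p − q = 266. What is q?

197

Since p = q + 266, we have 91211 = q(q + 266), so q² + 266q − 91211 = 0.
Discriminant: 266² + 4·91211 = 70756 + 364844 = 435600; √435600 = 660.
q = (−266 + 660)/2 = 197, and p = q + 266 = 463.
Check: 197 · 463 = 91211.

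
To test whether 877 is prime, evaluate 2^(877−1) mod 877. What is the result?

1

2^1 ≡ 2 (mod 877)
2^2 ≡ 2^2 = 4 ≡ 4 (mod 877)
2^4 ≡ 4^2 = 16 ≡ 16 (mod 877)
2^8 ≡ 16^2 = 256 ≡ 256 (mod 877)
2^16 ≡ 256^2 = 65536 ≡ 638 (mod 877)
2^32 ≡ 638^2 = 407044 ≡ 116 (mod 877)
2^64 ≡ 116^2 = 13456 ≡ 301 (mod 877)
2^128 ≡ 301^2 = 90601 ≡ 270 (mod 877)
2^256 ≡ 270^2 = 72900 ≡ 109 (mod 877)
2^512 ≡ 109^2 = 11881 ≡ 480 (mod 877)
876 = 512 + 256 + 64 + 32 + 8 + 4 in binary powers of 2.
So 2^876 ≡ 480 · 109 · 301 · 116 · 256 · 16 ≡ 1 (mod 877).
Since the result is 1, base 2 gives no evidence that 877 is composite.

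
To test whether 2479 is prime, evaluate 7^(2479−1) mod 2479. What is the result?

528

7^1 ≡ 7 (mod 2479)
7^2 ≡ 7^2 = 49 ≡ 49 (mod 2479)
7^4 ≡ 49^2 = 2401 ≡ 2401 (mod 2479)
7^8 ≡ 2401^2 = 5764801 ≡ 1126 (mod 2479)
7^16 ≡ 1126^2 = 1267876 ≡ 1107 (mod 2479)
7^32 ≡ 1107^2 = 1225449 ≡ 823 (mod 2479)
7^64 ≡ 823^2 = 677329 ≡ 562 (mod 2479)
7^128 ≡ 562^2 = 315844 ≡ 1011 (mod 2479)
7^256 ≡ 1011^2 = 1022121 ≡ 773 (mod 2479)
7^512 ≡ 773^2 = 597529 ≡ 90 (mod 2479)
7^1024 ≡ 90^2 = 8100 ≡ 663 (mod 2479)
7^2048 ≡ 663^2 = 439569 ≡ 786 (mod 2479)
2478 = 2048 + 256 + 128 + 32 + 8 + 4 + 2 in binary powers of 2.
So 7^2478 ≡ 786 · 773 · 1011 · 823 · 1126 · 2401 · 49 ≡ 528 (mod 2479).
Since 528 ≠ 1, base 7 is a Fermat witness: 2479 is composite.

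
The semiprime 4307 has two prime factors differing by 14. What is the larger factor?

73

Since p = q + 14, we have 4307 = q(q + 14), so q² + 14q − 4307 = 0.
Discriminant: 14² + 4·4307 = 196 + 17228 = 17424; √17424 = 132.
q = (−14 + 132)/2 = 59, and p = q + 14 = 73.
Check: 59 · 73 = 4307.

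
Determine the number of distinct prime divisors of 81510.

81510 = 2 · 40755
40755 = 3 · 13585
13585 = 5 · 2717
2717 = 11 · 247
247 = 13 · 19
81510 = 2 · 3 · 5 · 11 · 13 · 19, which has 6 distinct prime factors.

6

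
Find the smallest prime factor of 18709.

18709 is odd.
Digit sum 25, not divisible by 3.
Ends in 9: not divisible by 5.
7: 18709 = 7·2672 + 5
11: 18709 = 11·1700 + 9
13: 18709 = 13·1439 + 2
17: 18709 = 17·1100 + 9
19: 18709 = 19·984 + 13
23: 18709 = 23·813 + 10
29: 18709 = 29·645 + 4
31: 18709 = 31·603 + 16
37: 18709 = 37·505 + 24
41: 18709 = 41·456 + 13
43: 18709 = 43·435 + 4
47: 18709 = 47·398 + 3
53: 18709 = 53·353

53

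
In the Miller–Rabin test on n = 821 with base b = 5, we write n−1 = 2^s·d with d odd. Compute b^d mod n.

820

821 − 1 = 820 = 2^2 · 205, so d = 205.
5^1 ≡ 5 (mod 821)
5^2 ≡ 5^2 = 25 ≡ 25 (mod 821)
5^4 ≡ 25^2 = 625 ≡ 625 (mod 821)
5^8 ≡ 625^2 = 390625 ≡ 650 (mod 821)
5^16 ≡ 650^2 = 422500 ≡ 506 (mod 821)
5^32 ≡ 506^2 = 256036 ≡ 705 (mod 821)
5^64 ≡ 705^2 = 497025 ≡ 320 (mod 821)
5^128 ≡ 320^2 = 102400 ≡ 596 (mod 821)
205 = 128 + 64 + 8 + 4 + 1 in binary powers of 2.
So 5^205 ≡ 596 · 320 · 650 · 625 · 5 ≡ 820 (mod 821).
Since 5^d ≡ 820 (mod 821), base 5 does not prove 821 composite.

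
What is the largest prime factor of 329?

329 = 7 · 47
47 is prime.
So 329 = 7 · 47; the largest prime factor is 47.

47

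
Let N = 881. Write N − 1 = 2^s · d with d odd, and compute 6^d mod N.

767

881 − 1 = 880 = 2^4 · 55, so d = 55.
6^1 ≡ 6 (mod 881)
6^2 ≡ 6^2 = 36 ≡ 36 (mod 881)
6^4 ≡ 36^2 = 1296 ≡ 415 (mod 881)
6^8 ≡ 415^2 = 172225 ≡ 430 (mod 881)
6^16 ≡ 430^2 = 184900 ≡ 771 (mod 881)
6^32 ≡ 771^2 = 594441 ≡ 647 (mod 881)
55 = 32 + 16 + 4 + 2 + 1 in binary powers of 2.
So 6^55 ≡ 647 · 771 · 415 · 36 · 6 ≡ 767 (mod 881).
Squaring chain: 767 → 662 → 387 → 880; reaches −1, so base 6 does not prove 881 composite.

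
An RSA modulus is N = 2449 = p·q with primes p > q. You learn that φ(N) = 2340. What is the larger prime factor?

φ(n) = (p−1)(q−1) = n − (p+q) + 1, so p + q = 2449 − 2340 + 1 = 110.
p and q are the roots of t² − 110t + 2449 = 0.
Discriminant: 110² − 4·2449 = 12100 − 9796 = 2304; √2304 = 48.
q = (110 − 48)/2 = 31, p = (110 + 48)/2 = 79.
Check: 31 · 79 = 2449.

79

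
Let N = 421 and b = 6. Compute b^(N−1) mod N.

1

6^1 ≡ 6 (mod 421)
6^2 ≡ 6^2 = 36 ≡ 36 (mod 421)
6^4 ≡ 36^2 = 1296 ≡ 33 (mod 421)
6^8 ≡ 33^2 = 1089 ≡ 247 (mod 421)
6^16 ≡ 247^2 = 61009 ≡ 385 (mod 421)
6^32 ≡ 385^2 = 148225 ≡ 33 (mod 421)
6^64 ≡ 33^2 = 1089 ≡ 247 (mod 421)
6^128 ≡ 247^2 = 61009 ≡ 385 (mod 421)
6^256 ≡ 385^2 = 148225 ≡ 33 (mod 421)
420 = 256 + 128 + 32 + 4 in binary powers of 2.
So 6^420 ≡ 33 · 385 · 33 · 33 ≡ 1 (mod 421).
Since the result is 1, base 6 gives no evidence that 421 is composite.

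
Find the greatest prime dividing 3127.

3127 = 53 · 59
59 is prime.
So 3127 = 53 · 59; the largest prime factor is 59.

59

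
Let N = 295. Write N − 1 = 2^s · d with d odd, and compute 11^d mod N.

295 − 1 = 294 = 2^1 · 147, so d = 147.
11^1 ≡ 11 (mod 295)
11^2 ≡ 11^2 = 121 ≡ 121 (mod 295)
11^4 ≡ 121^2 = 14641 ≡ 186 (mod 295)
11^8 ≡ 186^2 = 34596 ≡ 81 (mod 295)
11^16 ≡ 81^2 = 6561 ≡ 71 (mod 295)
11^32 ≡ 71^2 = 5041 ≡ 26 (mod 295)
11^64 ≡ 26^2 = 676 ≡ 86 (mod 295)
11^128 ≡ 86^2 = 7396 ≡ 21 (mod 295)
147 = 128 + 16 + 2 + 1 in binary powers of 2.
So 11^147 ≡ 21 · 71 · 121 · 11 ≡ 56 (mod 295).
Squaring chain: 56; never reaches −1, so base 11 is a Miller–Rabin witness that 295 is composite.

56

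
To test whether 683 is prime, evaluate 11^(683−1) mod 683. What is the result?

11^1 ≡ 11 (mod 683)
11^2 ≡ 11^2 = 121 ≡ 121 (mod 683)
11^4 ≡ 121^2 = 14641 ≡ 298 (mod 683)
11^8 ≡ 298^2 = 88804 ≡ 14 (mod 683)
11^16 ≡ 14^2 = 196 ≡ 196 (mod 683)
11^32 ≡ 196^2 = 38416 ≡ 168 (mod 683)
11^64 ≡ 168^2 = 28224 ≡ 221 (mod 683)
11^128 ≡ 221^2 = 48841 ≡ 348 (mod 683)
11^256 ≡ 348^2 = 121104 ≡ 213 (mod 683)
11^512 ≡ 213^2 = 45369 ≡ 291 (mod 683)
682 = 512 + 128 + 32 + 8 + 2 in binary powers of 2.
So 11^682 ≡ 291 · 348 · 168 · 14 · 121 ≡ 1 (mod 683).
Since the result is 1, base 11 gives no evidence that 683 is composite.

1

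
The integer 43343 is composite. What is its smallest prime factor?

89

43343 is odd.
Digit sum 17, not divisible by 3.
Ends in 3: not divisible by 5.
7: 43343 = 7·6191 + 6
11: 43343 = 11·3940 + 3
13: 43343 = 13·3334 + 1
17: 43343 = 17·2549 + 10
19: 43343 = 19·2281 + 4
23: 43343 = 23·1884 + 11
29: 43343 = 29·1494 + 17
31: 43343 = 31·1398 + 5
37: 43343 = 37·1171 + 16
41: 43343 = 41·1057 + 6
43: 43343 = 43·1007 + 42
47: 43343 = 47·922 + 9
53: 43343 = 53·817 + 42
59: 43343 = 59·734 + 37
61: 43343 = 61·710 + 33
67: 43343 = 67·646 + 61
71: 43343 = 71·610 + 33
73: 43343 = 73·593 + 54
79: 43343 = 79·548 + 51
83: 43343 = 83·522 + 17
89: 43343 = 89·487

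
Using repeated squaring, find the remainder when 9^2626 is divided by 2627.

9^1 ≡ 9 (mod 2627)
9^2 ≡ 9^2 = 81 ≡ 81 (mod 2627)
9^4 ≡ 81^2 = 6561 ≡ 1307 (mod 2627)
9^8 ≡ 1307^2 = 1708249 ≡ 699 (mod 2627)
9^16 ≡ 699^2 = 488601 ≡ 2606 (mod 2627)
9^32 ≡ 2606^2 = 6791236 ≡ 441 (mod 2627)
9^64 ≡ 441^2 = 194481 ≡ 83 (mod 2627)
9^128 ≡ 83^2 = 6889 ≡ 1635 (mod 2627)
9^256 ≡ 1635^2 = 2673225 ≡ 1566 (mod 2627)
9^512 ≡ 1566^2 = 2452356 ≡ 1365 (mod 2627)
9^1024 ≡ 1365^2 = 1863225 ≡ 682 (mod 2627)
9^2048 ≡ 682^2 = 465124 ≡ 145 (mod 2627)
2626 = 2048 + 512 + 64 + 2 in binary powers of 2.
So 9^2626 ≡ 145 · 1365 · 83 · 81 ≡ 719 (mod 2627).
Since 719 ≠ 1, base 9 is a Fermat witness: 2627 is composite.

719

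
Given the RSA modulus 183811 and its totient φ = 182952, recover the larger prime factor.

φ(n) = (p−1)(q−1) = n − (p+q) + 1, so p + q = 183811 − 182952 + 1 = 860.
p and q are the roots of t² − 860t + 183811 = 0.
Discriminant: 860² − 4·183811 = 739600 − 735244 = 4356; √4356 = 66.
q = (860 − 66)/2 = 397, p = (860 + 66)/2 = 463.
Check: 397 · 463 = 183811.

463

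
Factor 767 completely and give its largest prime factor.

767 = 13 · 59
59 is prime.
So 767 = 13 · 59; the largest prime factor is 59.

59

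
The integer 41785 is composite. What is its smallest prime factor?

5

41785 is odd.
Digit sum 25, not divisible by 3.
Ends in 5: divisible by 5.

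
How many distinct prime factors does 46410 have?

46410 = 2 · 23205
23205 = 3 · 7735
7735 = 5 · 1547
1547 = 7 · 221
221 = 13 · 17
46410 = 2 · 3 · 5 · 7 · 13 · 17, which has 6 distinct prime factors.

6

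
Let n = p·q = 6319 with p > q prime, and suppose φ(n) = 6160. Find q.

71

φ(n) = (p−1)(q−1) = n − (p+q) + 1, so p + q = 6319 − 6160 + 1 = 160.
p and q are the roots of t² − 160t + 6319 = 0.
Discriminant: 160² − 4·6319 = 25600 − 25276 = 324; √324 = 18.
q = (160 − 18)/2 = 71, p = (160 + 18)/2 = 89.
Check: 71 · 89 = 6319.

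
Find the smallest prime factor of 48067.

48067 is odd.
Digit sum 25, not divisible by 3.
Ends in 7: not divisible by 5.
7: 48067 = 7·6866 + 5
11: 48067 = 11·4369 + 8
13: 48067 = 13·3697 + 6
17: 48067 = 17·2827 + 8
19: 48067 = 19·2529 + 16
23: 48067 = 23·2089 + 20
29: 48067 = 29·1657 + 14
31: 48067 = 31·1550 + 17
37: 48067 = 37·1299 + 4
41: 48067 = 41·1172 + 15
43: 48067 = 43·1117 + 36
47: 48067 = 47·1022 + 33
53: 48067 = 53·906 + 49
59: 48067 = 59·814 + 41
61: 48067 = 61·787 + 60
67: 48067 = 67·717 + 28
71: 48067 = 71·677

71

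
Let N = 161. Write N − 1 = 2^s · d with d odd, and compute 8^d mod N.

85

161 − 1 = 160 = 2^5 · 5, so d = 5.
8^1 ≡ 8 (mod 161)
8^2 ≡ 8^2 = 64 ≡ 64 (mod 161)
8^4 ≡ 64^2 = 4096 ≡ 71 (mod 161)
5 = 4 + 1 in binary powers of 2.
So 8^5 ≡ 71 · 8 ≡ 85 (mod 161).
Squaring chain: 85 → 141 → 78 → 127 → 29; never reaches −1, so base 8 is a Miller–Rabin witness that 161 is composite.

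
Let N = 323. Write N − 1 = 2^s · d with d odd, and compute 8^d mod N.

297

323 − 1 = 322 = 2^1 · 161, so d = 161.
8^1 ≡ 8 (mod 323)
8^2 ≡ 8^2 = 64 ≡ 64 (mod 323)
8^4 ≡ 64^2 = 4096 ≡ 220 (mod 323)
8^8 ≡ 220^2 = 48400 ≡ 273 (mod 323)
8^16 ≡ 273^2 = 74529 ≡ 239 (mod 323)
8^32 ≡ 239^2 = 57121 ≡ 273 (mod 323)
8^64 ≡ 273^2 = 74529 ≡ 239 (mod 323)
8^128 ≡ 239^2 = 57121 ≡ 273 (mod 323)
161 = 128 + 32 + 1 in binary powers of 2.
So 8^161 ≡ 273 · 273 · 8 ≡ 297 (mod 323).
Squaring chain: 297; never reaches −1, so base 8 is a Miller–Rabin witness that 323 is composite.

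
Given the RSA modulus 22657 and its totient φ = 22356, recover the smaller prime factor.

139

φ(n) = (p−1)(q−1) = n − (p+q) + 1, so p + q = 22657 − 22356 + 1 = 302.
p and q are the roots of t² − 302t + 22657 = 0.
Discriminant: 302² − 4·22657 = 91204 − 90628 = 576; √576 = 24.
q = (302 − 24)/2 = 139, p = (302 + 24)/2 = 163.
Check: 139 · 163 = 22657.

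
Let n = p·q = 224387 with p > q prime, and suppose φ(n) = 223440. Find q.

φ(n) = (p−1)(q−1) = n − (p+q) + 1, so p + q = 224387 − 223440 + 1 = 948.
p and q are the roots of t² − 948t + 224387 = 0.
Discriminant: 948² − 4·224387 = 898704 − 897548 = 1156; √1156 = 34.
q = (948 − 34)/2 = 457, p = (948 + 34)/2 = 491.
Check: 457 · 491 = 224387.

457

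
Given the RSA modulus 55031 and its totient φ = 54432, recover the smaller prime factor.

113

φ(n) = (p−1)(q−1) = n − (p+q) + 1, so p + q = 55031 − 54432 + 1 = 600.
p and q are the roots of t² − 600t + 55031 = 0.
Discriminant: 600² − 4·55031 = 360000 − 220124 = 139876; √139876 = 374.
q = (600 − 374)/2 = 113, p = (600 + 374)/2 = 487.
Check: 113 · 487 = 55031.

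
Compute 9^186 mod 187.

64

9^1 ≡ 9 (mod 187)
9^2 ≡ 9^2 = 81 ≡ 81 (mod 187)
9^4 ≡ 81^2 = 6561 ≡ 16 (mod 187)
9^8 ≡ 16^2 = 256 ≡ 69 (mod 187)
9^16 ≡ 69^2 = 4761 ≡ 86 (mod 187)
9^32 ≡ 86^2 = 7396 ≡ 103 (mod 187)
9^64 ≡ 103^2 = 10609 ≡ 137 (mod 187)
9^128 ≡ 137^2 = 18769 ≡ 69 (mod 187)
186 = 128 + 32 + 16 + 8 + 2 in binary powers of 2.
So 9^186 ≡ 69 · 103 · 86 · 69 · 81 ≡ 64 (mod 187).
Since 64 ≠ 1, base 9 is a Fermat witness: 187 is composite.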